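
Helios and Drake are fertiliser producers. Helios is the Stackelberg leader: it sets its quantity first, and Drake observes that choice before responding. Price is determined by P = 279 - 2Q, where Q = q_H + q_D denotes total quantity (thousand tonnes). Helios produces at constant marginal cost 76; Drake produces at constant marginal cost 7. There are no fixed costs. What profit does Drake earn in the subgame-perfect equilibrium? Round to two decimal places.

5253.13

The follower Drake best-responds to any q_H: π_D = (279 - 2Q)q_D - 7q_D.
∂π_D/∂q_D = 272 - 2q_H - 4q_D = 0 gives the reaction function q_D = (272 - 2q_H)/4.
The leader anticipates this reaction. Substituting into P = 279 - 2Q gives P = 143 - q_H, so π_H = (143 - q_H)q_H - 76q_H.
Leader FOC: 67 - 2q_H = 0, so q_H = 67/2.
Then q_D = (272 - 2·(67/2))/4 = 205/4.
Price P = 279 - 2·(339/4) = 219/2.
Drake's profit: (219/2 - 7)·(205/4) = 5253.1250.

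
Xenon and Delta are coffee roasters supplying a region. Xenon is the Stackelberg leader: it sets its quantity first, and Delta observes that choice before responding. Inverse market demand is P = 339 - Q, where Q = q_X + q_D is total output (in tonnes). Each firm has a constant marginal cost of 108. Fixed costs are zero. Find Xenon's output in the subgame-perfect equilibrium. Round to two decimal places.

The follower Delta best-responds to any q_X: π_D = (339 - Q)q_D - 108q_D.
Follower FOC: 231 - q_X - 2q_D = 0, so q_D(q_X) = (231 - q_X)/2.
The leader anticipates this reaction. Substituting into P = 339 - Q gives P = 447/2 - (1/2)q_X, so π_X = (447/2 - (1/2)q_X)q_X - 108q_X.
The leader's first-order condition 231/2 - q_X = 0 yields q_X = 231/2.
Then q_D = (231 - 231/2)/2 = 231/4.

115.50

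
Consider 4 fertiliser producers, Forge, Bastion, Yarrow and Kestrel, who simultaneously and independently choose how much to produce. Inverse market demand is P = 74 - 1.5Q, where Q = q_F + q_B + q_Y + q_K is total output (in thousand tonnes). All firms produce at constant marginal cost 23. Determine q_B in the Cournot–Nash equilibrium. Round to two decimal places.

6.80

A representative firm's profit is π_i = q_i(74 - 1.5Q) - 23q_i.
First-order condition (treating rivals' output as given): 51 - 3q_i - (3/2)·Σ_{j≠i} q_j = 0.
With identical firms every q_j equals q_i, so Σ_{j≠i} q_j = 3q_i and 51 = (15/2)q_i, giving q_i = 34/5.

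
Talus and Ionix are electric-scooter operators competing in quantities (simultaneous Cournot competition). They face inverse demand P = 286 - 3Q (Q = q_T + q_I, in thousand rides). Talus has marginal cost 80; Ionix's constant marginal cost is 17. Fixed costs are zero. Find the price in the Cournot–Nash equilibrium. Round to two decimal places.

127.67

Talus's profit: π_T = (286 - 3Q)q_T - (80q_T). Setting ∂π_T/∂q_T = 0: 206 - 6q_T - 3(q_I) = 0.
Ionix's first-order condition: 269 - 6q_I - 3(q_T) = 0.
So q_T = (206 - 3q_I)/6 and q_I = (269 - 3q_T)/6.
Substituting one into the other gives q_T = 143/9 and q_I = 332/9.
Total output Q = 475/9, so price P = 286 - 3·(475/9) = 383/3.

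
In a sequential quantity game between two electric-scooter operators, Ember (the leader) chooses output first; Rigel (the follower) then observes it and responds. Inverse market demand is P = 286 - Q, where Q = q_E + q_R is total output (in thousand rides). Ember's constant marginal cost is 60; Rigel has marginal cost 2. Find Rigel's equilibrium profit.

Solve by backward induction. Given q_E, the follower Rigel maximises π_R = (286 - q_E - q_R)q_R - 2q_R.
Setting the follower's marginal profit to zero, 284 - q_E - 2q_R = 0, i.e. q_R = (284 - q_E)/2.
The leader anticipates this reaction. Substituting into P = 286 - Q gives P = 144 - (1/2)q_E, so π_E = (144 - (1/2)q_E)q_E - 60q_E.
Leader FOC: 84 - q_E = 0, so q_E = 84.
Then q_R = (284 - 84)/2 = 100.
Price P = 286 - 184 = 102.
Rigel's profit: (102 - 2)·100 = 10000.

10000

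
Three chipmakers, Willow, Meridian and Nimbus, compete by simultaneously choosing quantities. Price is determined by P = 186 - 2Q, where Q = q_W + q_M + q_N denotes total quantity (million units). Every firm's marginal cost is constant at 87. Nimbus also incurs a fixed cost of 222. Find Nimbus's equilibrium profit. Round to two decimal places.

Each firm earns π_i = (186 - 2Q)q_i - 87q_i.
First-order condition (treating rivals' output as given): 99 - 4q_i - 2·Σ_{j≠i} q_j = 0.
By symmetry each firm produces the same amount; substituting Σ_{j≠i} q_j = 2q_i yields q_i = 99/8.
Price P = 186 - 2·(297/8) = 447/4.
Nimbus's profit: (447/4 - 87)·(99/8) - 222 = 84.2813.

84.28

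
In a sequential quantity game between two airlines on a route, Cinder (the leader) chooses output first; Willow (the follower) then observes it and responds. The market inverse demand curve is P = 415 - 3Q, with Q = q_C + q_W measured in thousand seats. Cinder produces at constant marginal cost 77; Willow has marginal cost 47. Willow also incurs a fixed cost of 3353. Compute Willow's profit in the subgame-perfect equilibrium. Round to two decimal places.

The follower Willow best-responds to any q_C: π_W = (415 - 3Q)q_W - 47q_W.
Setting the follower's marginal profit to zero, 368 - 3q_C - 6q_W = 0, i.e. q_W = (368 - 3q_C)/6.
Cinder substitutes q_W(q_C) into its own profit: π_C = q_C(415 - 3q_C - (368 - 3q_C)/2) - 77q_C = (231 - (3/2)q_C)q_C - 77q_C.
The leader's first-order condition 154 - 3q_C = 0 yields q_C = 154/3.
Then q_W = (368 - 3·(154/3))/6 = 107/3.
Price P = 415 - 3·87 = 154.
Willow's profit: (154 - 47)·(107/3) - 3353 = 1390/3.

463.33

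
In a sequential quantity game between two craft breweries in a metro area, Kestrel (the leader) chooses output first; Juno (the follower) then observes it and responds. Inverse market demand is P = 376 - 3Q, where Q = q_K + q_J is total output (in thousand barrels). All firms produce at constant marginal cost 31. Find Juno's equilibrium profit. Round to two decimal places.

2479.69

Solve by backward induction. Given q_K, the follower Juno maximises π_J = (376 - 3q_K - 3q_J)q_J - 31q_J.
Follower FOC: 345 - 3q_K - 6q_J = 0, so q_J(q_K) = (345 - 3q_K)/6.
Kestrel substitutes q_J(q_K) into its own profit: π_K = q_K(376 - 3q_K - (345 - 3q_K)/2) - 31q_K = (407/2 - (3/2)q_K)q_K - 31q_K.
Leader FOC: 345/2 - 3q_K = 0, so q_K = 115/2.
Then q_J = (345 - 3·(115/2))/6 = 115/4.
Price P = 376 - 3·(345/4) = 469/4.
Juno's profit: (469/4 - 31)·(115/4) = 2479.6875.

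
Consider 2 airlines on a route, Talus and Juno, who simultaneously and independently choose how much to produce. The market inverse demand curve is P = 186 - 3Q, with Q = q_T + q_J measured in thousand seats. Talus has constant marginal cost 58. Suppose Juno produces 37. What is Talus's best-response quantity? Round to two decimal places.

2.83

With the rival's output fixed at 37, Talus's profit is π_T = (186 - 3·37 - 3q_T)q_T - (58q_T) = (75 - 3q_T)q_T - (58q_T).
∂π_T/∂q_T = 17 - 6q_T = 0, so q_T = 17/6.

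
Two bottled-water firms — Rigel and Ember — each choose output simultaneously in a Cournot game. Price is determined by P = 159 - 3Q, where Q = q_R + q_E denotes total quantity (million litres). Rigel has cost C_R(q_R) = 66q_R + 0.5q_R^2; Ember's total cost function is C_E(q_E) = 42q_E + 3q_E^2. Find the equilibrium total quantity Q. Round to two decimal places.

17.40

Rigel's profit: π_R = (159 - 3Q)q_R - (66q_R + (1/2)q_R²). Setting ∂π_R/∂q_R = 0: 93 - 7q_R - 3(q_E) = 0.
Ember's first-order condition: 117 - 12q_E - 3(q_R) = 0.
Best responses: q_R = (93 - 3q_E)/7, q_E = (117 - 3q_R)/12.
Substituting one into the other gives q_R = 51/5 and q_E = 36/5.
Total output Q = 51/5 + 36/5 = 87/5.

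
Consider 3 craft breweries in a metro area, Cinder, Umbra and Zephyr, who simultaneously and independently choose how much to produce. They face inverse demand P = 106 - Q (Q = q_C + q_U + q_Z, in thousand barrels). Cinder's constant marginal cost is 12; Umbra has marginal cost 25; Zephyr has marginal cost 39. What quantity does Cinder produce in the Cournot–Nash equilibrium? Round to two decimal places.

33.50

Cinder's profit: π_C = (106 - Q)q_C - (12q_C). Setting ∂π_C/∂q_C = 0: 94 - 2q_C - (q_U + q_Z) = 0.
Umbra's first-order condition: 81 - 2q_U - (q_C + q_Z) = 0.
Zephyr's first-order condition: 67 - 2q_Z - (q_C + q_U) = 0.
Summing all 3 equations gives 242 − 4Q = 0, hence Q = 121/2.
Back-substituting: q_C = (94 − 121/2) = 67/2, q_U = (81 − 121/2) = 41/2, q_Z = (67 − 121/2) = 13/2.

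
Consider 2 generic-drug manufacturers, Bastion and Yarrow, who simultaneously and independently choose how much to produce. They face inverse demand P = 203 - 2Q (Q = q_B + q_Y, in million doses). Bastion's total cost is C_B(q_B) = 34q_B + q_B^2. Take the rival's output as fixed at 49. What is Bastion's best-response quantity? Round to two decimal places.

With the rival's output fixed at 49, Bastion's profit is π_B = (203 - 2·49 - 2q_B)q_B - (34q_B + q_B²) = (105 - 2q_B)q_B - (34q_B + q_B²).
∂π_B/∂q_B = 71 - 6q_B = 0, so q_B = 71/6.

11.83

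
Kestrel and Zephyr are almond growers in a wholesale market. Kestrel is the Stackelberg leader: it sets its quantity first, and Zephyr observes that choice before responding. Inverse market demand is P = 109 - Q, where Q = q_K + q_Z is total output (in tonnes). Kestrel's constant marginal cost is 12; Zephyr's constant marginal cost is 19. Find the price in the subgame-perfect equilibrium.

38

The follower Zephyr best-responds to any q_K: π_Z = (109 - Q)q_Z - 19q_Z.
Follower FOC: 90 - q_K - 2q_Z = 0, so q_Z(q_K) = (90 - q_K)/2.
Kestrel substitutes q_Z(q_K) into its own profit: π_K = q_K(109 - q_K - (90 - q_K)/2) - 12q_K = (64 - (1/2)q_K)q_K - 12q_K.
Leader FOC: 52 - q_K = 0, so q_K = 52.
Then q_Z = (90 - 52)/2 = 19.
Total output Q = 71, so price P = 109 - 71 = 38.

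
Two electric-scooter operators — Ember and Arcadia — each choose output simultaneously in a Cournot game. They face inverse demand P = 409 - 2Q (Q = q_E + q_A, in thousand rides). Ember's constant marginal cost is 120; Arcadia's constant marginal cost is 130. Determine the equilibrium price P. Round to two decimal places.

Ember's profit: π_E = (409 - 2Q)q_E - (120q_E). Setting ∂π_E/∂q_E = 0: 289 - 4q_E - 2(q_A) = 0.
Arcadia's profit: π_A = (409 - 2Q)q_A - (130q_A). Setting ∂π_A/∂q_A = 0: 279 - 4q_A - 2(q_E) = 0.
Best responses: q_E = (289 - 2q_A)/4, q_A = (279 - 2q_E)/4.
Solving the pair: q_E = 299/6, q_A = 269/6.
Total output Q = 284/3, so price P = 409 - 2·(284/3) = 659/3.

219.67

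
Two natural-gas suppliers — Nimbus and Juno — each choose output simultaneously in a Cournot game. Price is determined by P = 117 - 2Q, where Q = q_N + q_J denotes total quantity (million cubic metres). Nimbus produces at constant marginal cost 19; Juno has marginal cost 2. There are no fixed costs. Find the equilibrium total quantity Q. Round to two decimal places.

Nimbus's profit: π_N = (117 - 2Q)q_N - (19q_N). Setting ∂π_N/∂q_N = 0: 98 - 4q_N - 2(q_J) = 0.
Juno's profit: π_J = (117 - 2Q)q_J - (2q_J). Setting ∂π_J/∂q_J = 0: 115 - 4q_J - 2(q_N) = 0.
So q_N = (98 - 2q_J)/4 and q_J = (115 - 2q_N)/4.
Substituting one into the other gives q_N = 27/2 and q_J = 22.
Total output Q = 27/2 + 22 = 71/2.

35.50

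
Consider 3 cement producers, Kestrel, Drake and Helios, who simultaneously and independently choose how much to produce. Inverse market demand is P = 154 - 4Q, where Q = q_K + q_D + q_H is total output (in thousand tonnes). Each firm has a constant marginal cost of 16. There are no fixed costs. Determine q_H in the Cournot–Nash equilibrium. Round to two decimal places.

8.63

Each firm earns π_i = (154 - 4Q)q_i - 16q_i.
Setting ∂π_i/∂q_i = 0 with rivals' quantities fixed: 138 - 8q_i - 4·Σ_{j≠i} q_j = 0.
With identical firms every q_j equals q_i, so Σ_{j≠i} q_j = 2q_i and 138 = 16q_i, giving q_i = 69/8.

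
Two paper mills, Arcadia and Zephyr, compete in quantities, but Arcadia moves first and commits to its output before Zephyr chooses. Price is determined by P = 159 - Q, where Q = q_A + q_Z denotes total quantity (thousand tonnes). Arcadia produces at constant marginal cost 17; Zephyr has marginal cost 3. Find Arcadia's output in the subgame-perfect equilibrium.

Solve by backward induction. Given q_A, the follower Zephyr maximises π_Z = (159 - q_A - q_Z)q_Z - 3q_Z.
Setting the follower's marginal profit to zero, 156 - q_A - 2q_Z = 0, i.e. q_Z = (156 - q_A)/2.
Arcadia substitutes q_Z(q_A) into its own profit: π_A = q_A(159 - q_A - (156 - q_A)/2) - 17q_A = (81 - (1/2)q_A)q_A - 17q_A.
The leader's first-order condition 64 - q_A = 0 yields q_A = 64.
Then q_Z = (156 - 64)/2 = 46.

64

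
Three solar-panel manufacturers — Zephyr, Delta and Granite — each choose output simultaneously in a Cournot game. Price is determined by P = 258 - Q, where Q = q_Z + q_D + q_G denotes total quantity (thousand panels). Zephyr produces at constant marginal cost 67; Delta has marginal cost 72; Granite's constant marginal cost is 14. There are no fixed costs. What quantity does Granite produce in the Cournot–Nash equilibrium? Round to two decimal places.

88.75

Zephyr's profit: π_Z = (258 - Q)q_Z - (67q_Z). Setting ∂π_Z/∂q_Z = 0: 191 - 2q_Z - (q_D + q_G) = 0.
Delta's profit: π_D = (258 - Q)q_D - (72q_D). Setting ∂π_D/∂q_D = 0: 186 - 2q_D - (q_Z + q_G) = 0.
Granite's first-order condition: 244 - 2q_G - (q_Z + q_D) = 0.
Summing all 3 equations gives 621 − 4Q = 0, hence Q = 621/4.
Back-substituting: q_Z = (191 − 621/4) = 143/4, q_D = (186 − 621/4) = 123/4, q_G = (244 − 621/4) = 355/4.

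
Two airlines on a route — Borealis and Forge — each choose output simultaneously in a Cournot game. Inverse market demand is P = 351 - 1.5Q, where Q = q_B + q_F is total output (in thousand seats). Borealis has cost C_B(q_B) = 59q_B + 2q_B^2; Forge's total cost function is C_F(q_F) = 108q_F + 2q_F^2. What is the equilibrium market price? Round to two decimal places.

Borealis's profit: π_B = (351 - 1.5Q)q_B - (59q_B + 2q_B²). Setting ∂π_B/∂q_B = 0: 292 - 7q_B - (3/2)(q_F) = 0.
Forge's profit: π_F = (351 - 1.5Q)q_F - (108q_F + 2q_F²). Setting ∂π_F/∂q_F = 0: 243 - 7q_F - (3/2)(q_B) = 0.
Best responses: q_B = (292 - (3/2)q_F)/7, q_F = (243 - (3/2)q_B)/7.
Substituting one into the other gives q_B = 35.9251 and q_F = 27.0160.
Total output Q = 1070/17, so price P = 351 - (3/2)·(1070/17) = 256.5882.

256.59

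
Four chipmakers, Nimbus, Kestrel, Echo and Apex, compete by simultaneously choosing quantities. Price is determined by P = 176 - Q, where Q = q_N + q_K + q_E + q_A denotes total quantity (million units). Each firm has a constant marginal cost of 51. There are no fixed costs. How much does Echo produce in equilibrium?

25

A representative firm's profit is π_i = q_i(176 - Q) - 51q_i.
Setting ∂π_i/∂q_i = 0 with rivals' quantities fixed: 125 - 2q_i - Σ_{j≠i} q_j = 0.
By symmetry each firm produces the same amount; substituting Σ_{j≠i} q_j = 3q_i yields q_i = 125/5 = 25.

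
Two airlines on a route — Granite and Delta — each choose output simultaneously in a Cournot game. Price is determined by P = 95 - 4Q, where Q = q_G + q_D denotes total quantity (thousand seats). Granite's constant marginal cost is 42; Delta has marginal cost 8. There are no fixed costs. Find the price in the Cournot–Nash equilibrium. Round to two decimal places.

48.33

Granite's profit: π_G = (95 - 4Q)q_G - (42q_G). Setting ∂π_G/∂q_G = 0: 53 - 8q_G - 4(q_D) = 0.
Delta's first-order condition: 87 - 8q_D - 4(q_G) = 0.
So q_G = (53 - 4q_D)/8 and q_D = (87 - 4q_G)/8.
Substituting one into the other gives q_G = 19/12 and q_D = 121/12.
Total output Q = 35/3, so price P = 95 - 4·(35/3) = 145/3.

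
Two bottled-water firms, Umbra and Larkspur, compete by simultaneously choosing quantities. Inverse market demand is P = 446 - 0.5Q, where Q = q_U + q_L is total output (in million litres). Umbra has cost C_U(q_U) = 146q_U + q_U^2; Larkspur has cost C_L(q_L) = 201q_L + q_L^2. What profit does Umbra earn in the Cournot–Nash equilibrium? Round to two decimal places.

Umbra's profit: π_U = (446 - 0.5Q)q_U - (146q_U + q_U²). Setting ∂π_U/∂q_U = 0: 300 - 3q_U - (1/2)(q_L) = 0.
Larkspur's first-order condition: 245 - 3q_L - (1/2)(q_U) = 0.
Rearranging gives the reaction functions q_U = (300 - (1/2)q_L)/3 and q_L = (245 - (1/2)q_U)/3.
Solving the pair: q_U = 622/7, q_L = 468/7.
Price P = 446 - (1/2)·(1090/7) = 368.1429.
Umbra's profit: 368.1429·(622/7) - 146·(622/7) - (622/7)² = 11843.3878.

11843.39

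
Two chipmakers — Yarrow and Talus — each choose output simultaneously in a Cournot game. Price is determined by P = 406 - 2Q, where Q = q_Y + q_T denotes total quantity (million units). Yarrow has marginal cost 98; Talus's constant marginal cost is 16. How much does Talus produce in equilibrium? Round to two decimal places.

78.67

Yarrow's profit: π_Y = (406 - 2Q)q_Y - (98q_Y). Setting ∂π_Y/∂q_Y = 0: 308 - 4q_Y - 2(q_T) = 0.
Talus's profit: π_T = (406 - 2Q)q_T - (16q_T). Setting ∂π_T/∂q_T = 0: 390 - 4q_T - 2(q_Y) = 0.
So q_Y = (308 - 2q_T)/4 and q_T = (390 - 2q_Y)/4.
Solving the pair: q_Y = 113/3, q_T = 236/3.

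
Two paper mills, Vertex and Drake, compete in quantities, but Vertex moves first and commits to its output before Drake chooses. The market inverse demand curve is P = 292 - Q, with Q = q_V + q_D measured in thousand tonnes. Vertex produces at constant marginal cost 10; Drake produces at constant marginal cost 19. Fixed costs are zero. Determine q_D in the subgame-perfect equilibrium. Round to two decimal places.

63.75

The follower Drake best-responds to any q_V: π_D = (292 - Q)q_D - 19q_D.
∂π_D/∂q_D = 273 - q_V - 2q_D = 0 gives the reaction function q_D = (273 - q_V)/2.
Vertex substitutes q_D(q_V) into its own profit: π_V = q_V(292 - q_V - (273 - q_V)/2) - 10q_V = (311/2 - (1/2)q_V)q_V - 10q_V.
Maximising: ∂π_V/∂q_V = 291/2 - q_V = 0, giving q_V = 291/2.
Then q_D = (273 - 291/2)/2 = 255/4.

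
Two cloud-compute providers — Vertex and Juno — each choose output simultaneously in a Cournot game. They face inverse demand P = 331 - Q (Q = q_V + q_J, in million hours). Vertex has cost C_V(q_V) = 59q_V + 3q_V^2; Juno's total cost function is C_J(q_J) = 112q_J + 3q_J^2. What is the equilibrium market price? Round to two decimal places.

276.44

Vertex's profit: π_V = (331 - Q)q_V - (59q_V + 3q_V²). Setting ∂π_V/∂q_V = 0: 272 - 8q_V - (q_J) = 0.
Juno's profit: π_J = (331 - Q)q_J - (112q_J + 3q_J²). Setting ∂π_J/∂q_J = 0: 219 - 8q_J - (q_V) = 0.
Best responses: q_V = (272 - q_J)/8, q_J = (219 - q_V)/8.
Solving the pair: q_V = 1957/63, q_J = 1480/63.
Total output Q = 491/9, so price P = 331 - 491/9 = 276.4444.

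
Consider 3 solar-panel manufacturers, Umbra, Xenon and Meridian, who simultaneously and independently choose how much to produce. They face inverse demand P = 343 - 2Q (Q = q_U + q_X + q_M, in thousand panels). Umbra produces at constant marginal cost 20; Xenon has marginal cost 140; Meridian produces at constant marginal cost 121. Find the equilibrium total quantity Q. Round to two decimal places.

93.50

Umbra's profit: π_U = (343 - 2Q)q_U - (20q_U). Setting ∂π_U/∂q_U = 0: 323 - 4q_U - 2(q_X + q_M) = 0.
Xenon's first-order condition: 203 - 4q_X - 2(q_U + q_M) = 0.
Meridian's profit: π_M = (343 - 2Q)q_M - (121q_M). Setting ∂π_M/∂q_M = 0: 222 - 4q_M - 2(q_U + q_X) = 0.
Adding the 3 conditions: 748 − 4Q − 4Q = 0, i.e. Q = 187/2.
Back-substituting: q_U = (323 − 187)/2 = 68, q_X = (203 − 187)/2 = 8, q_M = (222 − 187)/2 = 35/2.
Total output Q = 68 + 8 + 35/2 = 187/2.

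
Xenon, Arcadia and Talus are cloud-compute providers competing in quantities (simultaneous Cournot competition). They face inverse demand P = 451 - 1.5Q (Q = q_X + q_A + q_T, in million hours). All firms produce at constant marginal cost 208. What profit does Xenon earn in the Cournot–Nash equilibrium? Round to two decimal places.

2460.38

A representative firm's profit is π_i = q_i(451 - 1.5Q) - 208q_i.
First-order condition (treating rivals' output as given): 243 - 3q_i - (3/2)·Σ_{j≠i} q_j = 0.
With identical firms every q_j equals q_i, so Σ_{j≠i} q_j = 2q_i and 243 = 6q_i, giving q_i = 81/2.
Price P = 451 - (3/2)·(243/2) = 1075/4.
Xenon's profit: (1075/4 - 208)·(81/2) = 2460.3750.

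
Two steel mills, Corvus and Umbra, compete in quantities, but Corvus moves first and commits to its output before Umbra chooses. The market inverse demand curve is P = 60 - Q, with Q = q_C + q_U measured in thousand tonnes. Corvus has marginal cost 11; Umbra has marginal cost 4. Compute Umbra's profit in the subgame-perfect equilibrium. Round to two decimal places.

306.25

Solve by backward induction. Given q_C, the follower Umbra maximises π_U = (60 - q_C - q_U)q_U - 4q_U.
Follower FOC: 56 - q_C - 2q_U = 0, so q_U(q_C) = (56 - q_C)/2.
The leader anticipates this reaction. Substituting into P = 60 - Q gives P = 32 - (1/2)q_C, so π_C = (32 - (1/2)q_C)q_C - 11q_C.
Leader FOC: 21 - q_C = 0, so q_C = 21.
Then q_U = (56 - 21)/2 = 35/2.
Price P = 60 - 77/2 = 43/2.
Umbra's profit: (43/2 - 4)·(35/2) = 1225/4.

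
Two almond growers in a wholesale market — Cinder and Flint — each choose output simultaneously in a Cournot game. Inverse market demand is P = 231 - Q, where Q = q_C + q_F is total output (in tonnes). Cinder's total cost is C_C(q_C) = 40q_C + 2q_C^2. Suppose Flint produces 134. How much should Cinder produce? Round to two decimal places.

With the rival's output fixed at 134, Cinder's profit is π_C = (231 - 134 - q_C)q_C - (40q_C + 2q_C²) = (97 - q_C)q_C - (40q_C + 2q_C²).
∂π_C/∂q_C = 57 - 6q_C = 0, so q_C = 19/2.

9.50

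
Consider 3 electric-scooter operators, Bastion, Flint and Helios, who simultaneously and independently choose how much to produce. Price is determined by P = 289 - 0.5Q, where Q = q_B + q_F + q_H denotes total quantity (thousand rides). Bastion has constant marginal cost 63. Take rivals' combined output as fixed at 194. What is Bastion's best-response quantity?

129

With rivals' combined output fixed at 194, Bastion's profit is π_B = (289 - (1/2)·194 - (1/2)q_B)q_B - (63q_B) = (192 - (1/2)q_B)q_B - (63q_B).
∂π_B/∂q_B = 129 - q_B = 0, so q_B = 129.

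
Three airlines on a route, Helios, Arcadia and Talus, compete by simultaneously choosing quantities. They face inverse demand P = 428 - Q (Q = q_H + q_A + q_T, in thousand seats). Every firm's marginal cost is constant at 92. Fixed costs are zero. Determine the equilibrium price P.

176

A representative firm's profit is π_i = q_i(428 - Q) - 92q_i.
First-order condition (treating rivals' output as given): 336 - 2q_i - Σ_{j≠i} q_j = 0.
With identical firms every q_j equals q_i, so Σ_{j≠i} q_j = 2q_i and 336 = 4q_i, giving q_i = 84.
Total output Q = 252, so price P = 428 - 252 = 176.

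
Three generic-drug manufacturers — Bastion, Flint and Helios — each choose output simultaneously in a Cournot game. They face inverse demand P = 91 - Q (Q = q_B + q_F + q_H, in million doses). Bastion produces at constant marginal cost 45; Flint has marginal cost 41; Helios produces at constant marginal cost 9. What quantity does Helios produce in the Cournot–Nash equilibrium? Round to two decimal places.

37.50

Bastion's profit: π_B = (91 - Q)q_B - (45q_B). Setting ∂π_B/∂q_B = 0: 46 - 2q_B - (q_F + q_H) = 0.
Flint's profit: π_F = (91 - Q)q_F - (41q_F). Setting ∂π_F/∂q_F = 0: 50 - 2q_F - (q_B + q_H) = 0.
Helios's first-order condition: 82 - 2q_H - (q_B + q_F) = 0.
Adding the 3 first-order conditions: 178 − 4Q = 0, so Q = 89/2.
Back-substituting: q_B = (46 − 89/2) = 3/2, q_F = (50 − 89/2) = 11/2, q_H = (82 − 89/2) = 75/2.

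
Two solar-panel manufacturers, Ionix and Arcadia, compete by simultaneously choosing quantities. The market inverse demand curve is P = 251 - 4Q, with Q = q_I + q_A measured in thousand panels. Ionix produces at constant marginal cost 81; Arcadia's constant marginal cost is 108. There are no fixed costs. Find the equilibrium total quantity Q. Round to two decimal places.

26.08

Ionix's profit: π_I = (251 - 4Q)q_I - (81q_I). Setting ∂π_I/∂q_I = 0: 170 - 8q_I - 4(q_A) = 0.
Arcadia's first-order condition: 143 - 8q_A - 4(q_I) = 0.
Rearranging gives the reaction functions q_I = (170 - 4q_A)/8 and q_A = (143 - 4q_I)/8.
Solving the pair: q_I = 197/12, q_A = 29/3.
Total output Q = 197/12 + 29/3 = 313/12.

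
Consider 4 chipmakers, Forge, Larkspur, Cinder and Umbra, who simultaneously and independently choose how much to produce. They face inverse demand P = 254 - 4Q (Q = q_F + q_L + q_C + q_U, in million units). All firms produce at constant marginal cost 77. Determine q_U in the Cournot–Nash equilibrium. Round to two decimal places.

8.85

A representative firm's profit is π_i = q_i(254 - 4Q) - 77q_i.
Setting ∂π_i/∂q_i = 0 with rivals' quantities fixed: 177 - 8q_i - 4·Σ_{j≠i} q_j = 0.
By symmetry each firm produces the same amount; substituting Σ_{j≠i} q_j = 3q_i yields q_i = 177/20.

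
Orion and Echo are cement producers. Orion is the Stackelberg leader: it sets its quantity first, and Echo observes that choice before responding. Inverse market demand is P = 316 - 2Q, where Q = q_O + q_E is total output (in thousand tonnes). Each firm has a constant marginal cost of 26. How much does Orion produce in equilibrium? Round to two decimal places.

72.50

Solve by backward induction. Given q_O, the follower Echo maximises π_E = (316 - 2q_O - 2q_E)q_E - 26q_E.
∂π_E/∂q_E = 290 - 2q_O - 4q_E = 0 gives the reaction function q_E = (290 - 2q_O)/4.
The leader anticipates this reaction. Substituting into P = 316 - 2Q gives P = 171 - q_O, so π_O = (171 - q_O)q_O - 26q_O.
The leader's first-order condition 145 - 2q_O = 0 yields q_O = 145/2.
Then q_E = (290 - 2·(145/2))/4 = 145/4.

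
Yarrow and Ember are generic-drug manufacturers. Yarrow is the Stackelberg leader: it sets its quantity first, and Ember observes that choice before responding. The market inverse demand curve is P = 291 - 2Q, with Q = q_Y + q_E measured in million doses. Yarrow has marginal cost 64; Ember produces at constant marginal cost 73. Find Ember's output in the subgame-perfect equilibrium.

25

Solve by backward induction. Given q_Y, the follower Ember maximises π_E = (291 - 2q_Y - 2q_E)q_E - 73q_E.
∂π_E/∂q_E = 218 - 2q_Y - 4q_E = 0 gives the reaction function q_E = (218 - 2q_Y)/4.
Yarrow substitutes q_E(q_Y) into its own profit: π_Y = q_Y(291 - 2q_Y - (218 - 2q_Y)/2) - 64q_Y = (182 - q_Y)q_Y - 64q_Y.
Maximising: ∂π_Y/∂q_Y = 118 - 2q_Y = 0, giving q_Y = 59.
Then q_E = (218 - 2·59)/4 = 25.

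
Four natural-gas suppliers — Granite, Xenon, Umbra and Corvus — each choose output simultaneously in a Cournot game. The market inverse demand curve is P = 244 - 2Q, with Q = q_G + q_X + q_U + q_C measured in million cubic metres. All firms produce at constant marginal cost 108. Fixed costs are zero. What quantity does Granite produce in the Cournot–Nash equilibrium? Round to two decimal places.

13.60

Each firm earns π_i = (244 - 2Q)q_i - 108q_i.
Setting ∂π_i/∂q_i = 0 with rivals' quantities fixed: 136 - 4q_i - 2·Σ_{j≠i} q_j = 0.
With identical firms every q_j equals q_i, so Σ_{j≠i} q_j = 3q_i and 136 = 10q_i, giving q_i = 68/5.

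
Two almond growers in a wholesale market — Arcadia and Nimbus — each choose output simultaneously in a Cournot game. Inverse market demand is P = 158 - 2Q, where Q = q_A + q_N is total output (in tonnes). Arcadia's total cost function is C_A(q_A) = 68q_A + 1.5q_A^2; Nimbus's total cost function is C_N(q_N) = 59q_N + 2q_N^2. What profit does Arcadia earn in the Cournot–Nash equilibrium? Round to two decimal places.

Arcadia's profit: π_A = (158 - 2Q)q_A - (68q_A + (3/2)q_A²). Setting ∂π_A/∂q_A = 0: 90 - 7q_A - 2(q_N) = 0.
Nimbus's profit: π_N = (158 - 2Q)q_N - (59q_N + 2q_N²). Setting ∂π_N/∂q_N = 0: 99 - 8q_N - 2(q_A) = 0.
So q_A = (90 - 2q_N)/7 and q_N = (99 - 2q_A)/8.
Solving the pair: q_A = 261/26, q_N = 513/52.
Price P = 158 - 2·(1035/52) = 118.1923.
Arcadia's profit: 118.1923·(261/26) - 68·(261/26) - (3/2)(261/26)² = 352.6975.

352.70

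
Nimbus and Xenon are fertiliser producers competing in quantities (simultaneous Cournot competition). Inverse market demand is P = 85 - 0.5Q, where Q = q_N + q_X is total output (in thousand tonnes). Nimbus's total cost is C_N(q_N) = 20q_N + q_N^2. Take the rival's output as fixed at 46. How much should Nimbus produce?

With the rival's output fixed at 46, Nimbus's profit is π_N = (85 - (1/2)·46 - (1/2)q_N)q_N - (20q_N + q_N²) = (62 - (1/2)q_N)q_N - (20q_N + q_N²).
∂π_N/∂q_N = 42 - 3q_N = 0, so q_N = 14.

14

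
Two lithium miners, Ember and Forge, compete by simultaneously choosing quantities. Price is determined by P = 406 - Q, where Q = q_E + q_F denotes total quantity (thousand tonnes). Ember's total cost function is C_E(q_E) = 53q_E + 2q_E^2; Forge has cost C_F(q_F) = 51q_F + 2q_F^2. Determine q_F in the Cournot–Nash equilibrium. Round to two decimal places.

50.77

Ember's profit: π_E = (406 - Q)q_E - (53q_E + 2q_E²). Setting ∂π_E/∂q_E = 0: 353 - 6q_E - (q_F) = 0.
Forge's profit: π_F = (406 - Q)q_F - (51q_F + 2q_F²). Setting ∂π_F/∂q_F = 0: 355 - 6q_F - (q_E) = 0.
So q_E = (353 - q_F)/6 and q_F = (355 - q_E)/6.
Substituting one into the other gives q_E = 1763/35 and q_F = 1777/35.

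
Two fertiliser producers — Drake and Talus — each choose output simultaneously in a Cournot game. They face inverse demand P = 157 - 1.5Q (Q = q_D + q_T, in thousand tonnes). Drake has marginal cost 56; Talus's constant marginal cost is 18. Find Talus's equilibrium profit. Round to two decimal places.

2320.67

Drake's profit: π_D = (157 - 1.5Q)q_D - (56q_D). Setting ∂π_D/∂q_D = 0: 101 - 3q_D - (3/2)(q_T) = 0.
Talus's profit: π_T = (157 - 1.5Q)q_T - (18q_T). Setting ∂π_T/∂q_T = 0: 139 - 3q_T - (3/2)(q_D) = 0.
Best responses: q_D = (101 - (3/2)q_T)/3, q_T = (139 - (3/2)q_D)/3.
Substituting one into the other gives q_D = 14 and q_T = 118/3.
Price P = 157 - (3/2)·(160/3) = 77.
Talus's profit: (77 - 18)·(118/3) = 2320.6667.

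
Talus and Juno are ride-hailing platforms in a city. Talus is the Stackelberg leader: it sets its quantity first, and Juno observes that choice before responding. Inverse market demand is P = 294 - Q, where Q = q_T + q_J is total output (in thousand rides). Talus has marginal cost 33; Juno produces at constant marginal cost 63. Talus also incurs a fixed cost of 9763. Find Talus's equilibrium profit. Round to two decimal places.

822.13

The follower Juno best-responds to any q_T: π_J = (294 - Q)q_J - 63q_J.
∂π_J/∂q_J = 231 - q_T - 2q_J = 0 gives the reaction function q_J = (231 - q_T)/2.
Talus substitutes q_J(q_T) into its own profit: π_T = q_T(294 - q_T - (231 - q_T)/2) - 33q_T = (357/2 - (1/2)q_T)q_T - 33q_T.
Maximising: ∂π_T/∂q_T = 291/2 - q_T = 0, giving q_T = 291/2.
Then q_J = (231 - 291/2)/2 = 171/4.
Price P = 294 - 753/4 = 423/4.
Talus's profit: (423/4 - 33)·(291/2) - 9763 = 822.1250.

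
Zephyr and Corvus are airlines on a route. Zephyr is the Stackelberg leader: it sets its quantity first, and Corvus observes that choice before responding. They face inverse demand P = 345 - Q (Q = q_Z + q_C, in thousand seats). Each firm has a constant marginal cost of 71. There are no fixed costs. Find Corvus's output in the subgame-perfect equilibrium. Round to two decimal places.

The follower Corvus best-responds to any q_Z: π_C = (345 - Q)q_C - 71q_C.
Setting the follower's marginal profit to zero, 274 - q_Z - 2q_C = 0, i.e. q_C = (274 - q_Z)/2.
Zephyr substitutes q_C(q_Z) into its own profit: π_Z = q_Z(345 - q_Z - (274 - q_Z)/2) - 71q_Z = (208 - (1/2)q_Z)q_Z - 71q_Z.
The leader's first-order condition 137 - q_Z = 0 yields q_Z = 137.
Then q_C = (274 - 137)/2 = 137/2.

68.50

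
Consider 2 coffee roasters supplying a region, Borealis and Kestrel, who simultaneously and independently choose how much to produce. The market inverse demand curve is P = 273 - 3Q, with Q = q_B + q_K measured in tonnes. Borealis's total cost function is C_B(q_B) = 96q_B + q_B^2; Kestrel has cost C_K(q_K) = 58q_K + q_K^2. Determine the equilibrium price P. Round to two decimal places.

Borealis's profit: π_B = (273 - 3Q)q_B - (96q_B + q_B²). Setting ∂π_B/∂q_B = 0: 177 - 8q_B - 3(q_K) = 0.
Kestrel's first-order condition: 215 - 8q_K - 3(q_B) = 0.
Rearranging gives the reaction functions q_B = (177 - 3q_K)/8 and q_K = (215 - 3q_B)/8.
Substituting one into the other gives q_B = 771/55 and q_K = 1189/55.
Total output Q = 392/11, so price P = 273 - 3·(392/11) = 1827/11.

166.09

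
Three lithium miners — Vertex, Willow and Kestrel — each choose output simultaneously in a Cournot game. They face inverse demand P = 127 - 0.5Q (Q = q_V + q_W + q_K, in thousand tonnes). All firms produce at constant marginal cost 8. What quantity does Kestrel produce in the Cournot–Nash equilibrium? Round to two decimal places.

59.50

A representative firm's profit is π_i = q_i(127 - 0.5Q) - 8q_i.
Setting ∂π_i/∂q_i = 0 with rivals' quantities fixed: 119 - q_i - (1/2)·Σ_{j≠i} q_j = 0.
By symmetry each firm produces the same amount; substituting Σ_{j≠i} q_j = 2q_i yields q_i = 119/2.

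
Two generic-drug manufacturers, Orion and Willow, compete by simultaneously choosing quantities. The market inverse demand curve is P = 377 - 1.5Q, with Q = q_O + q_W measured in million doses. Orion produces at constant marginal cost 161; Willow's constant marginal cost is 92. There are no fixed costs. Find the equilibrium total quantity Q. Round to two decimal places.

111.33

Orion's profit: π_O = (377 - 1.5Q)q_O - (161q_O). Setting ∂π_O/∂q_O = 0: 216 - 3q_O - (3/2)(q_W) = 0.
Willow's first-order condition: 285 - 3q_W - (3/2)(q_O) = 0.
So q_O = (216 - (3/2)q_W)/3 and q_W = (285 - (3/2)q_O)/3.
Solving the pair: q_O = 98/3, q_W = 236/3.
Total output Q = 98/3 + 236/3 = 334/3.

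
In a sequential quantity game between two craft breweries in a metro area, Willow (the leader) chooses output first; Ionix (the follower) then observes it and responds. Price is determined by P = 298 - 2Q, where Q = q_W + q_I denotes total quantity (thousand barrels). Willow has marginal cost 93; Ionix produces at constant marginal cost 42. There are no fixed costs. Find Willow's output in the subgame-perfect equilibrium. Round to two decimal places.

Solve by backward induction. Given q_W, the follower Ionix maximises π_I = (298 - 2q_W - 2q_I)q_I - 42q_I.
Follower FOC: 256 - 2q_W - 4q_I = 0, so q_I(q_W) = (256 - 2q_W)/4.
Willow substitutes q_I(q_W) into its own profit: π_W = q_W(298 - 2q_W - (256 - 2q_W)/2) - 93q_W = (170 - q_W)q_W - 93q_W.
Leader FOC: 77 - 2q_W = 0, so q_W = 77/2.
Then q_I = (256 - 2·(77/2))/4 = 179/4.

38.50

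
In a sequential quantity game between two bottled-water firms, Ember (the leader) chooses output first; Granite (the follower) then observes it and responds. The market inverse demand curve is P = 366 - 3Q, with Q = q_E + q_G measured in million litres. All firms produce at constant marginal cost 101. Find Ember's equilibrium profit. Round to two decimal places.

2926.04

The follower Granite best-responds to any q_E: π_G = (366 - 3Q)q_G - 101q_G.
Follower FOC: 265 - 3q_E - 6q_G = 0, so q_G(q_E) = (265 - 3q_E)/6.
Ember substitutes q_G(q_E) into its own profit: π_E = q_E(366 - 3q_E - (265 - 3q_E)/2) - 101q_E = (467/2 - (3/2)q_E)q_E - 101q_E.
Leader FOC: 265/2 - 3q_E = 0, so q_E = 265/6.
Then q_G = (265 - 3·(265/6))/6 = 265/12.
Price P = 366 - 3·(265/4) = 669/4.
Ember's profit: (669/4 - 101)·(265/6) = 2926.0417.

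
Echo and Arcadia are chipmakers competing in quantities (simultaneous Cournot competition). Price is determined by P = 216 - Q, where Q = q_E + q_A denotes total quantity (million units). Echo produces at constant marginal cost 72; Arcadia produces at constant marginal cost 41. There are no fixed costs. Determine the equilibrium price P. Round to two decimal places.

Echo's profit: π_E = (216 - Q)q_E - (72q_E). Setting ∂π_E/∂q_E = 0: 144 - 2q_E - (q_A) = 0.
Arcadia's first-order condition: 175 - 2q_A - (q_E) = 0.
So q_E = (144 - q_A)/2 and q_A = (175 - q_E)/2.
Substituting one into the other gives q_E = 113/3 and q_A = 206/3.
Total output Q = 319/3, so price P = 216 - 319/3 = 329/3.

109.67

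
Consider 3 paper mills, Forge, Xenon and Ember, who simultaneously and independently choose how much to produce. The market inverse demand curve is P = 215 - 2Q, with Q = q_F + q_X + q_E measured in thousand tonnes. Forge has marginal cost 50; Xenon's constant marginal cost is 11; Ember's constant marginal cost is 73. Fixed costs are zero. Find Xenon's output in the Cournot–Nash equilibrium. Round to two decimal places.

Forge's profit: π_F = (215 - 2Q)q_F - (50q_F). Setting ∂π_F/∂q_F = 0: 165 - 4q_F - 2(q_X + q_E) = 0.
Xenon's first-order condition: 204 - 4q_X - 2(q_F + q_E) = 0.
Ember's first-order condition: 142 - 4q_E - 2(q_F + q_X) = 0.
Summing all 3 equations gives 511 − 8Q = 0, hence Q = 511/8.
Back-substituting: q_F = (165 − 511/4)/2 = 149/8, q_X = (204 − 511/4)/2 = 305/8, q_E = (142 − 511/4)/2 = 57/8.

38.13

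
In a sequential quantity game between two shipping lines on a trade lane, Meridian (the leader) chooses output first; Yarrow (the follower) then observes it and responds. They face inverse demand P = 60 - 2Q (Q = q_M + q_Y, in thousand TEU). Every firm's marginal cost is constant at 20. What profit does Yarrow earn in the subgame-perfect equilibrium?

50

Solve by backward induction. Given q_M, the follower Yarrow maximises π_Y = (60 - 2q_M - 2q_Y)q_Y - 20q_Y.
Follower FOC: 40 - 2q_M - 4q_Y = 0, so q_Y(q_M) = (40 - 2q_M)/4.
The leader anticipates this reaction. Substituting into P = 60 - 2Q gives P = 40 - q_M, so π_M = (40 - q_M)q_M - 20q_M.
The leader's first-order condition 20 - 2q_M = 0 yields q_M = 10.
Then q_Y = (40 - 2·10)/4 = 5.
Price P = 60 - 2·15 = 30.
Yarrow's profit: (30 - 20)·5 = 50.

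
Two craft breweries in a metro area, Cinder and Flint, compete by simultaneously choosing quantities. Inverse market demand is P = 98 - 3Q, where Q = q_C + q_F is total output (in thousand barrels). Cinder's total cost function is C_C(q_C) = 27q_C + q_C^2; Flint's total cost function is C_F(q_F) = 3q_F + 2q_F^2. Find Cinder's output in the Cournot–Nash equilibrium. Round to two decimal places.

5.99

Cinder's profit: π_C = (98 - 3Q)q_C - (27q_C + q_C²). Setting ∂π_C/∂q_C = 0: 71 - 8q_C - 3(q_F) = 0.
Flint's profit: π_F = (98 - 3Q)q_F - (3q_F + 2q_F²). Setting ∂π_F/∂q_F = 0: 95 - 10q_F - 3(q_C) = 0.
Best responses: q_C = (71 - 3q_F)/8, q_F = (95 - 3q_C)/10.
Substituting one into the other gives q_C = 425/71 and q_F = 547/71.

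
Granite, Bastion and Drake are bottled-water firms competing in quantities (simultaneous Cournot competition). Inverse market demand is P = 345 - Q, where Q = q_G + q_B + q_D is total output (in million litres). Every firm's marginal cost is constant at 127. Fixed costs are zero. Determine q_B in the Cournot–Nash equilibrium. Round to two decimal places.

54.50

Each firm earns π_i = (345 - Q)q_i - 127q_i.
Setting ∂π_i/∂q_i = 0 with rivals' quantities fixed: 218 - 2q_i - Σ_{j≠i} q_j = 0.
With identical firms every q_j equals q_i, so Σ_{j≠i} q_j = 2q_i and 218 = 4q_i, giving q_i = 109/2.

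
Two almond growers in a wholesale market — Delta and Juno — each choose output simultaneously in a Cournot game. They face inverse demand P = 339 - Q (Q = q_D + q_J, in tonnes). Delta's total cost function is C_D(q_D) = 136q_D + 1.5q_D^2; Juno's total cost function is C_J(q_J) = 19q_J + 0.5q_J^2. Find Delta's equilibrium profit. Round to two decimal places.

1065.32

Delta's profit: π_D = (339 - Q)q_D - (136q_D + (3/2)q_D²). Setting ∂π_D/∂q_D = 0: 203 - 5q_D - (q_J) = 0.
Juno's first-order condition: 320 - 3q_J - (q_D) = 0.
So q_D = (203 - q_J)/5 and q_J = (320 - q_D)/3.
Substituting one into the other gives q_D = 289/14 and q_J = 1397/14.
Price P = 339 - 843/7 = 1530/7.
Delta's profit: (1530/7)·(289/14) - 136·(289/14) - (3/2)(289/14)² = 1065.3189.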